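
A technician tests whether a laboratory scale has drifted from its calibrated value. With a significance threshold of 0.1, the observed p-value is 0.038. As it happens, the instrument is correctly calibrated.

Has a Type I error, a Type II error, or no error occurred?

The conventional null hypothesis is that the instrument is correctly calibrated.
Since p = 0.038 < α = 0.1, H₀ is rejected.
H₀ is true (actually the instrument is correctly calibrated).
Rejecting a true H₀ is a Type I error.

Type I error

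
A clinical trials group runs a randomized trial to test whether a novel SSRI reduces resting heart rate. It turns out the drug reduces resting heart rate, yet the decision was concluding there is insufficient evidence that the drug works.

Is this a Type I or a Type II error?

Type II error

The null hypothesis here is that the drug has no effect on resting heart rate.
'Concluding there is insufficient evidence that the drug works' corresponds to failing to reject H₀.
H₀ was not rejected but H₀ is false — a Type II error (false negative).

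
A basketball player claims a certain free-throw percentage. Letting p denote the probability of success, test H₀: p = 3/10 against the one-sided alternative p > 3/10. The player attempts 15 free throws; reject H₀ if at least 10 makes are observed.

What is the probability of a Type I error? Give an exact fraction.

The Type I error probability is α = P(K ≥ 10) computed under H₀, where K ~ Binomial(15, 3/10).
Summing C(15,j)(3/10)^j(7/10)^{15−j} for j = 10,…,15 gives 913130252109/250000000000000.

913130252109/250000000000000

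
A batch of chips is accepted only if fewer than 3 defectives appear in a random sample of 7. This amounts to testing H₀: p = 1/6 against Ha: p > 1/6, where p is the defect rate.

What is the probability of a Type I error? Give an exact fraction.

331/3456

The significance level is the probability, assuming p = 1/6, of seeing 3 or more defectives in 7 draws.
α = 1 − P(X ≤ 2) = 1 − 3125/3456 = 331/3456.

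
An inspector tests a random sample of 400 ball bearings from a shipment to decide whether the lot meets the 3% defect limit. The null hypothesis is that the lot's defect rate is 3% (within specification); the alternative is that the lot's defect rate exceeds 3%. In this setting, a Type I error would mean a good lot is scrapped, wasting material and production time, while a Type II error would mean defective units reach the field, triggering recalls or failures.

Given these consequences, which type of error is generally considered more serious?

Type II error

The Type II consequence (defective units reach the field, triggering recalls or failures) is more severe than the Type I consequence (a good lot is scrapped, wasting material and production time).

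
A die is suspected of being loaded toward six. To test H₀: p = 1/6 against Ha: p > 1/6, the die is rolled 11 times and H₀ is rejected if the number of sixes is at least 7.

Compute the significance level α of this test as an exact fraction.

α = P(reject H₀ | H₀ true) = P(K ≥ 7 | p = 1/6), with K ~ Binomial(11, 1/6).
Summing C(11,j)(1/6)^j(5/6)^{11−j} for j = 7,…,11 gives 38051/60466176.

38051/60466176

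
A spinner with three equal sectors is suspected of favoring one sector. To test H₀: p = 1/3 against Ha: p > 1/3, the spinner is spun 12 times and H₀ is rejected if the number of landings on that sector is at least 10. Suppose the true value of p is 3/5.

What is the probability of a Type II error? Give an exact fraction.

44753744/48828125

Under the alternative p = 3/5, X ~ Binomial(12, 3/5); β is the probability the test does not reject, P(X < 10).
Equivalently, β = 1 − P(X ≥ 10) = 44753744/48828125.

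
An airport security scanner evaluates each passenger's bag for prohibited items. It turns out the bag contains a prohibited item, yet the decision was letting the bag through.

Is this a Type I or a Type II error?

The null hypothesis here is that the bag contains no prohibited items.
'Letting the bag through' corresponds to failing to reject H₀.
H₀ was not rejected but H₀ is false — a Type II error (false negative).

Type II error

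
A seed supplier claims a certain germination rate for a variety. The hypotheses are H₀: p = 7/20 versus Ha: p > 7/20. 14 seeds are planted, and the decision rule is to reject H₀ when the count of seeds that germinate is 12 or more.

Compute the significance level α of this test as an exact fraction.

Under H₀, K ~ Binomial(14, 7/20), and α = P(K ≥ 12).
Adding the binomial terms for j = 12 through 14 with p = 7/20 yields 115588589415551/819200000000000000.

115588589415551/819200000000000000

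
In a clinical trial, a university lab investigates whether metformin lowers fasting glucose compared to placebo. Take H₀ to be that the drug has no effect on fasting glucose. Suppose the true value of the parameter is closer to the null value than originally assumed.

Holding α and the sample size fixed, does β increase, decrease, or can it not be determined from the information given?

A smaller true effect puts the Ha sampling distribution closer to H₀, so more of it falls in the non-rejection region.

It increases.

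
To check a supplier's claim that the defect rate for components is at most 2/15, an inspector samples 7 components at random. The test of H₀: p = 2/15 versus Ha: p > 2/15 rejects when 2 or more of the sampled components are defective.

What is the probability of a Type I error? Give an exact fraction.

1501316/6328125

α = P(reject H₀ | H₀ true) = P(X ≥ 2 | p = 2/15), X ~ Binomial(7, 2/15).
Computing the lower-tail complement: 1 − 4826809/6328125 = 1501316/6328125.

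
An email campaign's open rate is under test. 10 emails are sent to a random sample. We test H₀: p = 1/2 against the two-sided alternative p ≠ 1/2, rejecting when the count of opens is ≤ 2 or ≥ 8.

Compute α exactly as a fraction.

Under H₀, X ~ Binomial(10, 1/2); α is the probability of landing in either tail, P(X ≤ 2) + P(X ≥ 8).
By symmetry, α = 2·P(X ≤ 2) = 2·(1 + 10 + 45)/1024 = 112/1024 = 7/64.

7/64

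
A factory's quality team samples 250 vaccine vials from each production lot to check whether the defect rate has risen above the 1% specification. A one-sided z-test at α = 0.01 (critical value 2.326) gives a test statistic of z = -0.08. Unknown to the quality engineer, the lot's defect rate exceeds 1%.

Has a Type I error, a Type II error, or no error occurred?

Type II error

The conventional null hypothesis is that the lot's defect rate is 1% (within specification).
Since z = -0.08 ≤ z* = 2.326, H₀ is not rejected.
H₀ is false (actually the lot's defect rate exceeds 1%).
Failing to reject a false H₀ is a Type II error.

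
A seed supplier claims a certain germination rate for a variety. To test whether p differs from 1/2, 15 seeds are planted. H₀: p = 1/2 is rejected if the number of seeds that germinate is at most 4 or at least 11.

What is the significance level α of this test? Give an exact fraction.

Under H₀, K ~ Binomial(15, 1/2); α is the probability of landing in either tail, P(K ≤ 4) + P(K ≥ 11).
The two tails are symmetric, so α = 2·(1 + 15 + 105 + 455 + 1365)/2^15 = 3882/32768 = 1941/16384.

1941/16384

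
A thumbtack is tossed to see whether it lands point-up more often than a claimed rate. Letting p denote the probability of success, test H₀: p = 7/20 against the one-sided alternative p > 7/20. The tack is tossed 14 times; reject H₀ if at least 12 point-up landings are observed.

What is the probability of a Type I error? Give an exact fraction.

115588589415551/819200000000000000

α = P(reject H₀ | H₀ true) = P(K ≥ 12 | p = 7/20), with K ~ Binomial(14, 7/20).
P(K ≥ 12) = Σ_{j=12}^{14} C(14,j)·(7/20)^j·(13/20)^{14-j} = 115588589415551/819200000000000000.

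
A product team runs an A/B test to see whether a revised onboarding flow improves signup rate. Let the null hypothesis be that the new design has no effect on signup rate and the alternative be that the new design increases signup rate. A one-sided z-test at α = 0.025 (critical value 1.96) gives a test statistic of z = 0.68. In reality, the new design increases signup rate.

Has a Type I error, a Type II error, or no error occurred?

Type II error

Since z = 0.68 ≤ z* = 1.96, H₀ is not rejected.
H₀ is false (actually the new design increases signup rate).
Failing to reject a false H₀ is a Type II error.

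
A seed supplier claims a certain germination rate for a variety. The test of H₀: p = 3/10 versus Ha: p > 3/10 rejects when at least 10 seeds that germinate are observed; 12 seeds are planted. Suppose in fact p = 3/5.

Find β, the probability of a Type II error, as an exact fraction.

Under the alternative p = 3/5, K ~ Binomial(12, 3/5); β is the probability the test does not reject, P(K < 10).
Adding the binomial probabilities P(K=0)+…+P(K=9) at p = 3/5 gives 44753744/48828125.

44753744/48828125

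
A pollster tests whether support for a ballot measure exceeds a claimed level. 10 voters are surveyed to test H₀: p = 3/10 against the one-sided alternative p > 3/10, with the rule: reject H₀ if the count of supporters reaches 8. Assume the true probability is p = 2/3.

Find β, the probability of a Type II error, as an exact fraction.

Under the alternative p = 2/3, K ~ Binomial(10, 2/3); β is the probability the test does not reject, P(K < 8).
Equivalently, β = 1 − P(K ≥ 8) = 13795/19683.

13795/19683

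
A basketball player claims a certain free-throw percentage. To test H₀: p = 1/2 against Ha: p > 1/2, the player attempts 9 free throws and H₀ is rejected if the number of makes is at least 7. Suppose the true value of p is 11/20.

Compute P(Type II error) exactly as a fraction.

54431799039/64000000000

β = P(fail to reject H₀ | Ha true) = P(K ≤ 6 | p = 11/20), K ~ Binomial(9, 11/20).
Adding the binomial probabilities P(K=0)+…+P(K=6) at p = 11/20 gives 54431799039/64000000000.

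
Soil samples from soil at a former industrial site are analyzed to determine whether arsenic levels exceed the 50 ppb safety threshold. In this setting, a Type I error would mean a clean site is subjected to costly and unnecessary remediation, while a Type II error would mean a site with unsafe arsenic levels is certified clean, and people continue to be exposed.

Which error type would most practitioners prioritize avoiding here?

Type II error

The Type II consequence (a site with unsafe arsenic levels is certified clean, and people continue to be exposed) is more severe than the Type I consequence (a clean site is subjected to costly and unnecessary remediation).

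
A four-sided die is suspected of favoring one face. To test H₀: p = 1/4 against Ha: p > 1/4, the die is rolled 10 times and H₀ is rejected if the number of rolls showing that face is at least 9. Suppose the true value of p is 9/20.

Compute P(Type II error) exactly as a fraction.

β = P(fail to reject H₀ | Ha true) = P(K ≤ 8 | p = 9/20), K ~ Binomial(10, 9/20).
Summing C(10,j)·(9/20)^j·(11/20)^{10-j} for j = 0..8 gives 10193896961809/10240000000000.

10193896961809/10240000000000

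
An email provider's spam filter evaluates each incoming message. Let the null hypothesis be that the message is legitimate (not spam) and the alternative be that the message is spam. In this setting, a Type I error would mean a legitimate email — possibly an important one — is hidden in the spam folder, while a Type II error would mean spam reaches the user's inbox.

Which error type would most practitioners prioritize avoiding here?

Type I error

The Type I consequence (a legitimate email — possibly an important one — is hidden in the spam folder) is more severe than the Type II consequence (spam reaches the user's inbox).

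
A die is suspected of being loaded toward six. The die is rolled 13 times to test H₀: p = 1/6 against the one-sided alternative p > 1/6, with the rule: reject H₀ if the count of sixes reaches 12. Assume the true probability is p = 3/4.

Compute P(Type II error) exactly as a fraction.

3662863/4194304

β = P(fail to reject H₀ | Ha true) = P(K ≤ 11 | p = 3/4), K ~ Binomial(13, 3/4).
Adding the binomial probabilities P(K=0)+…+P(K=11) at p = 3/4 gives 3662863/4194304.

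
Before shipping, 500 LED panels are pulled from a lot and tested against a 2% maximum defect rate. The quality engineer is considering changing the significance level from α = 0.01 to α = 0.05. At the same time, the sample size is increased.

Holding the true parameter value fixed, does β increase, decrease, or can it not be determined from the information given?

It decreases.

With a larger α the critical value moves toward the center, so more of the Ha sampling distribution lies in the rejection region. More data shrinks sampling variability; the test statistic under Ha concentrates further from the null value, making rejection more likely. Both changes push β in the same direction.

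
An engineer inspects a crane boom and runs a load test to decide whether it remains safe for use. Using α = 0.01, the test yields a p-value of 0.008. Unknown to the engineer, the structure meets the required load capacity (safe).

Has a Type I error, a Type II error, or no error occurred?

Type I error

The conventional null hypothesis is that the structure meets the required load capacity (safe).
Since p = 0.008 < α = 0.01, H₀ is rejected.
H₀ is true (actually the structure meets the required load capacity (safe)).
Rejecting a true H₀ is a Type I error.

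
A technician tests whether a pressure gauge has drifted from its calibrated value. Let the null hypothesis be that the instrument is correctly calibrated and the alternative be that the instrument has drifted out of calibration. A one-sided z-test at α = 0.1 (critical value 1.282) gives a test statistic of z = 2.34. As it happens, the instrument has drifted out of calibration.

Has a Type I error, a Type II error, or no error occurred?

No error — this is a correct decision.

Since z = 2.34 > z* = 1.282, H₀ is rejected.
H₀ is false (actually the instrument has drifted out of calibration).
The decision matches the true state — no error.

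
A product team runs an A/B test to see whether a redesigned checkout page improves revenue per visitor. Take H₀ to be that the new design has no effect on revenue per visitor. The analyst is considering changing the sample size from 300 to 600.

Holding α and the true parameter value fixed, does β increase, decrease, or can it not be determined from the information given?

It decreases.

Increasing n separates the H₀ and Ha sampling distributions, so under Ha fewer outcomes land in the acceptance region.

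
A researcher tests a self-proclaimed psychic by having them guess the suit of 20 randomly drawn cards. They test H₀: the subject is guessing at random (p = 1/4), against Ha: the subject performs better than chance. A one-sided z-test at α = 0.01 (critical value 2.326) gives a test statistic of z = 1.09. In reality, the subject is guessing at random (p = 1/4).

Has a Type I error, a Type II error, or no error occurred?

No error (correct decision).

Since z = 1.09 ≤ z* = 2.326, H₀ is not rejected.
H₀ is true (actually the subject is guessing at random (p = 1/4)).
The decision matches the true state — no error.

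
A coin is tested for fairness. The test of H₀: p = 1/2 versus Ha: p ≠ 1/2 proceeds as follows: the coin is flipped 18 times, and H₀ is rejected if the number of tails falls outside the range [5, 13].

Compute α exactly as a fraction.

α = P(Y ≤ 4 or Y ≥ 14 | p = 1/2), Y ~ Binomial(18, 1/2).
Each tail has probability (1 + 18 + 153 + 816 + 3060)/262144; doubling gives α = 8096/262144 = 253/8192.

253/8192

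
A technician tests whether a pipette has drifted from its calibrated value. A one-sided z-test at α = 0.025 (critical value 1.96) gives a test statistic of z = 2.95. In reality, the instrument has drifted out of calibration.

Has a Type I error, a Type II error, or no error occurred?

The conventional null hypothesis is that the instrument is correctly calibrated.
Since z = 2.95 > z* = 1.96, H₀ is rejected.
H₀ is false (actually the instrument has drifted out of calibration).
The decision matches the true state — no error.

No error (correct decision).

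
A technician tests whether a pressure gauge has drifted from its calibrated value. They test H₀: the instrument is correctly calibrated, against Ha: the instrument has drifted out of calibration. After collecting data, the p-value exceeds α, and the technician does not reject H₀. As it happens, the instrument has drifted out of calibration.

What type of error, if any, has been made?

H₀ was not rejected, but H₀ is actually false.
Failing to reject a false null hypothesis is a Type II error (false negative).

Type II error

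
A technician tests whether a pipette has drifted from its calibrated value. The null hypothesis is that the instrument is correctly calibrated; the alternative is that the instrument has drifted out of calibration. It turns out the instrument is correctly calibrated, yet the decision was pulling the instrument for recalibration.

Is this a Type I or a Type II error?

Type I error

'Pulling the instrument for recalibration' corresponds to rejecting H₀.
H₀ was rejected but H₀ is true — a Type I error (false positive).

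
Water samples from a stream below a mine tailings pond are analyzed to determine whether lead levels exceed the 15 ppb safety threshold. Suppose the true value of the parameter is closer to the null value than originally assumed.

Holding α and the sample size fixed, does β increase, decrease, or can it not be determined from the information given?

It increases.

When the true parameter is near the null value, the test has a harder time distinguishing Ha from H₀.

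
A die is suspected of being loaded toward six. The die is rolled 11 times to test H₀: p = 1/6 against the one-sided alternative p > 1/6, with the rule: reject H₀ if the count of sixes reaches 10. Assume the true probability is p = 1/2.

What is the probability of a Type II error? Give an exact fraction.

509/512

Under the alternative p = 1/2, Y ~ Binomial(11, 1/2); β is the probability the test does not reject, P(Y < 10).
Adding the binomial probabilities P(Y=0)+…+P(Y=9) at p = 1/2 gives 509/512.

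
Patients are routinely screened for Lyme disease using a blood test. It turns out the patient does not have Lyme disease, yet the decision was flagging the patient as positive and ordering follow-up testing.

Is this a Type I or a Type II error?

Type I error

The null hypothesis here is that the patient does not have Lyme disease.
'Flagging the patient as positive and ordering follow-up testing' corresponds to rejecting H₀.
H₀ was rejected but H₀ is true — a Type I error (false positive).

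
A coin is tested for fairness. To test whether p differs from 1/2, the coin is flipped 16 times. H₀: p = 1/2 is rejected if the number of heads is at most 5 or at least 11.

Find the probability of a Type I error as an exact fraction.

The significance level is the null-hypothesis probability of the rejection region {≤5} ∪ {≥11}.
Each tail has probability (1 + 16 + 120 + 560 + 1820 + 4368)/65536; doubling gives α = 13770/65536 = 6885/32768.

6885/32768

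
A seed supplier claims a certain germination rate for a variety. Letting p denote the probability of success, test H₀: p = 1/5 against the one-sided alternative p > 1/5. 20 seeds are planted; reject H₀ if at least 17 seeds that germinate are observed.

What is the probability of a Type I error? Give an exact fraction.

76081/95367431640625

Under H₀, K ~ Binomial(20, 1/5), and α = P(K ≥ 17).
Summing C(20,j)(1/5)^j(4/5)^{20−j} for j = 17,…,20 gives 76081/95367431640625.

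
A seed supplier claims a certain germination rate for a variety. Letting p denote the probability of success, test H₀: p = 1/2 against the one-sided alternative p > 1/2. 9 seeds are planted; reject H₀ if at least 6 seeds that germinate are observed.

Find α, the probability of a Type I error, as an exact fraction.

65/256

The Type I error probability is α = P(S ≥ 6) computed under H₀, where S ~ Binomial(9, 1/2).
P(S ≥ 6) = [C(9,6) + C(9,7) + C(9,8) + C(9,9)] / 2^9 = (84 + 36 + 9 + 1) / 512 = 130/512 = 65/256.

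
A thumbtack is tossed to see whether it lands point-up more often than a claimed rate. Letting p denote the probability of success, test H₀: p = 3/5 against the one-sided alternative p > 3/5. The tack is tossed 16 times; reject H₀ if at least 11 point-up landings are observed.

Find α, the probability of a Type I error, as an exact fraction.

α = P(reject H₀ | H₀ true) = P(K ≥ 11 | p = 3/5), with K ~ Binomial(16, 3/5).
Summing C(16,j)(3/5)^j(2/5)^{16−j} for j = 11,…,16 gives 50177064897/152587890625.

50177064897/152587890625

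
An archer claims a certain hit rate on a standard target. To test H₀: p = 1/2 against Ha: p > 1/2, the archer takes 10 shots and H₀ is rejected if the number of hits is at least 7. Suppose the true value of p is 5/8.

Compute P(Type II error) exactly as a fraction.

β = P(fail to reject H₀ | Ha true) = P(S ≤ 6 | p = 5/8), S ~ Binomial(10, 5/8).
Adding the binomial probabilities P(S=0)+…+P(S=6) at p = 5/8 gives 148513581/268435456.

148513581/268435456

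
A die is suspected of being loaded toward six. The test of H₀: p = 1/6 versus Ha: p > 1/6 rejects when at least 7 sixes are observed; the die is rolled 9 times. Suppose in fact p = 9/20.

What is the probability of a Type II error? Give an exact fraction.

30407271323/32000000000

β = P(fail to reject H₀ | Ha true) = P(Y ≤ 6 | p = 9/20), Y ~ Binomial(9, 9/20).
Summing C(9,j)·(9/20)^j·(11/20)^{9-j} for j = 0..6 gives 30407271323/32000000000.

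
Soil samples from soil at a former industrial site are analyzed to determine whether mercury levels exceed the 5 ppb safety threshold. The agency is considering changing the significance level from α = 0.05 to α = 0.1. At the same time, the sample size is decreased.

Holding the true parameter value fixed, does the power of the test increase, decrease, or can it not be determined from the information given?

Cannot be determined from the information given.

The first change alone would make β decrease; the second alone would make β increase. Which effect dominates depends on the magnitudes, which are not given.
Since power = 1 − β, the effect on power is likewise indeterminate.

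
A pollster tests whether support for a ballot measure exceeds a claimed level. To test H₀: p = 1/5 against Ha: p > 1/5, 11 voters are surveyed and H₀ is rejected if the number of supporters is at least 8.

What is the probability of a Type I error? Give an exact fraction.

The Type I error probability is α = P(S ≥ 8) computed under H₀, where S ~ Binomial(11, 1/5).
Adding the binomial terms for j = 8 through 11 with p = 1/5 yields 2297/9765625.

2297/9765625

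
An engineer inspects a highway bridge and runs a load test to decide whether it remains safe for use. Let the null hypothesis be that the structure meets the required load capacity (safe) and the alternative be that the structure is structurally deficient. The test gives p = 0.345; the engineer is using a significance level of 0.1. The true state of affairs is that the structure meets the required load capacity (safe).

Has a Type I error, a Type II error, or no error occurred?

No error — this is a correct decision.

Since p = 0.345 ≥ α = 0.1, H₀ is not rejected.
H₀ is true (actually the structure meets the required load capacity (safe)).
The decision matches the true state — no error.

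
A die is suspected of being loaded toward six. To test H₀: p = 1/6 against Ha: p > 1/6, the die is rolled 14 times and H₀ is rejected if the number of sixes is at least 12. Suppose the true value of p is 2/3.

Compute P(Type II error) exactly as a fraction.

β = P(fail to reject H₀ | Ha true) = P(Y ≤ 11 | p = 2/3), Y ~ Binomial(14, 2/3).
Summing C(14,j)·(2/3)^j·(1/3)^{14-j} for j = 0..11 gives 1426387/1594323.

1426387/1594323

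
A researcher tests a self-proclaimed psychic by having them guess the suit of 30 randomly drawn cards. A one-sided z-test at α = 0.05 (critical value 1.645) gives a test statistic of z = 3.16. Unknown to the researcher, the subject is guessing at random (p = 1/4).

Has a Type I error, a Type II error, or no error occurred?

Type I error

The conventional null hypothesis is that the subject is guessing at random (p = 1/4).
Since z = 3.16 > z* = 1.645, H₀ is rejected.
H₀ is true (actually the subject is guessing at random (p = 1/4)).
Rejecting a true H₀ is a Type I error.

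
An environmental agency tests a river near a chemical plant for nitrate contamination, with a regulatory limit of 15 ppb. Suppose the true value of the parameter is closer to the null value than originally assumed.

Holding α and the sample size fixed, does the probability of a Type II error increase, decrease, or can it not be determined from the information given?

When the true parameter is near the null value, the test has a harder time distinguishing Ha from H₀.

It increases.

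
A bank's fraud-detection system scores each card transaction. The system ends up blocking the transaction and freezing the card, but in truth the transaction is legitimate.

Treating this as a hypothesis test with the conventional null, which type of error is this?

The null hypothesis here is that the transaction is legitimate.
'Blocking the transaction and freezing the card' corresponds to rejecting H₀.
H₀ was rejected but H₀ is true — a Type I error (false positive).

Type I error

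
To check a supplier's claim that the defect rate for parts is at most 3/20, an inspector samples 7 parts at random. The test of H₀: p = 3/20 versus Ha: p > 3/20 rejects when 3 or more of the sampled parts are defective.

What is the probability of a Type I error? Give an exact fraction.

Under H₀, K ~ Binomial(7, 3/20); the Type I error rate is P(K ≥ 3).
Computing the lower-tail complement: 1 − 237116119/256000000 = 18883881/256000000.

18883881/256000000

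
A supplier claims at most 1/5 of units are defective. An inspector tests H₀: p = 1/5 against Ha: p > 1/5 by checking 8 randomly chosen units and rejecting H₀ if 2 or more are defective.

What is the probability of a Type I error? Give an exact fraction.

194017/390625

α = P(reject H₀ | H₀ true) = P(S ≥ 2 | p = 1/5), S ~ Binomial(8, 1/5).
Via the complement, α = 1 − Σ_{j=0}^{1} C(8,j)(1/5)^j(4/5)^{8-j} = 194017/390625.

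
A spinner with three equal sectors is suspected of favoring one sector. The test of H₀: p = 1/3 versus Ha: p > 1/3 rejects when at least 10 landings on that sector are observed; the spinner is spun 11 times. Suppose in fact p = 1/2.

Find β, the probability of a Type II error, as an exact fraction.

509/512

Under the alternative p = 1/2, S ~ Binomial(11, 1/2); β is the probability the test does not reject, P(S < 10).
Adding the binomial probabilities P(S=0)+…+P(S=9) at p = 1/2 gives 509/512.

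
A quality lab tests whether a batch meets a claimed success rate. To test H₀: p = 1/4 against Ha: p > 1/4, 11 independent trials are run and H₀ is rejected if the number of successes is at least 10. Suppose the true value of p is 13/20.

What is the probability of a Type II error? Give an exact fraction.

19239273573359/20480000000000

A Type II error is failing to reject when Ha holds: with p = 13/20, β = P(Y ≤ 9).
Equivalently, β = 1 − P(Y ≥ 10) = 19239273573359/20480000000000.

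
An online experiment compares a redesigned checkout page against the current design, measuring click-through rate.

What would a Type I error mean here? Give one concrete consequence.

A Type I error would mean concluding that the new design increases click-through rate when in fact the new design has no effect on click-through rate. Consequence: engineering effort is spent shipping a change that doesn't actually help.

With the conventional null hypothesis that the new design has no effect on click-through rate:
A Type I error is rejecting H₀ when H₀ is true.
Here that means shipping the new feature to all users when actually the new design has no effect on click-through rate.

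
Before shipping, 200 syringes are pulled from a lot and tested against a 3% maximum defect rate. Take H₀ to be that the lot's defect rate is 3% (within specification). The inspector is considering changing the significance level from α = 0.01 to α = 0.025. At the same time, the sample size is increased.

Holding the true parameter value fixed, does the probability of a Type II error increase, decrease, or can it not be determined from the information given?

A larger α widens the rejection region, so when the alternative is true more outcomes lead to rejection — failing to reject becomes less likely. More data shrinks sampling variability; the test statistic under Ha concentrates further from the null value, making rejection more likely. Both changes push β in the same direction.

It decreases.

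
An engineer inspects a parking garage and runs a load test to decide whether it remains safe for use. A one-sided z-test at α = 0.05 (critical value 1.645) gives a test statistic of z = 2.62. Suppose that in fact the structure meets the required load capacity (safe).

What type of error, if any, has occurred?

The conventional null hypothesis is that the structure meets the required load capacity (safe).
Since z = 2.62 > z* = 1.645, H₀ is rejected.
H₀ is true (actually the structure meets the required load capacity (safe)).
Rejecting a true H₀ is a Type I error.

Type I error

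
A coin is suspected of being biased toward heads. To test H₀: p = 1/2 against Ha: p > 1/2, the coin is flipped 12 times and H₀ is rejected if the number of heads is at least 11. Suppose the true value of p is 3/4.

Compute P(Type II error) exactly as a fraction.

14120011/16777216

A Type II error is failing to reject when Ha holds: with p = 3/4, β = P(X ≤ 10).
Equivalently, β = 1 − P(X ≥ 11) = 14120011/16777216.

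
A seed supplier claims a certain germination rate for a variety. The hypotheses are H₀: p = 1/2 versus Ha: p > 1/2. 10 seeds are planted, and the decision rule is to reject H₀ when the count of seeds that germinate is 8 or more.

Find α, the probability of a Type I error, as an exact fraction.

Under H₀, K ~ Binomial(10, 1/2), and α = P(K ≥ 8).
Summing the upper tail: (45 + 10 + 1) / 2^10 = 56/1024 = 7/128.

7/128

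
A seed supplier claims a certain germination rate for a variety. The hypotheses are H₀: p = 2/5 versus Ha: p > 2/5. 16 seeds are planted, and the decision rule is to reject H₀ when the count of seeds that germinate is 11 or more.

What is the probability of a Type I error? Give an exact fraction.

The Type I error probability is α = P(Y ≥ 11) computed under H₀, where Y ~ Binomial(16, 2/5).
Adding the binomial terms for j = 11 through 16 with p = 2/5 yields 2920824832/152587890625.

2920824832/152587890625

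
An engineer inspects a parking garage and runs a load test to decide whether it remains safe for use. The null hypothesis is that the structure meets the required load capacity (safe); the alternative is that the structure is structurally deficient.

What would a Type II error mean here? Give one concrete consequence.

A Type II error would mean concluding that the structure meets the required load capacity (safe) (or at least failing to establish that the structure is structurally deficient) when in fact the structure is structurally deficient. Consequence: a deficient structure remains in service and may fail under load.

A Type II error is failing to reject H₀ when H₀ is false.
Here that means keeping the structure open when actually the structure is structurally deficient.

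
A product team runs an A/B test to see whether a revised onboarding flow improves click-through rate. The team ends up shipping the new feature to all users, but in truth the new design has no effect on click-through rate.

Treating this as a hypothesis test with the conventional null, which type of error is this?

Type I error

The null hypothesis here is that the new design has no effect on click-through rate.
'Shipping the new feature to all users' corresponds to rejecting H₀.
H₀ was rejected but H₀ is true — a Type I error (false positive).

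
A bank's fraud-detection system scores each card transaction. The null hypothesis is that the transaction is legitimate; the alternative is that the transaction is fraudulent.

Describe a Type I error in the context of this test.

A Type I error would mean concluding that the transaction is fraudulent when in fact the transaction is legitimate.

A Type I error is rejecting H₀ when H₀ is true.
Here that means blocking the transaction and freezing the card when actually the transaction is legitimate.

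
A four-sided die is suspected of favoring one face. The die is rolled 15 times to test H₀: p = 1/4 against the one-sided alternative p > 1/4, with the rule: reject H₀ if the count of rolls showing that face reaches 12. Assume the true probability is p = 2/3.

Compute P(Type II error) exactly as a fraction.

11346539/14348907

A Type II error is failing to reject when Ha holds: with p = 2/3, β = P(X ≤ 11).
Adding the binomial probabilities P(X=0)+…+P(X=11) at p = 2/3 gives 11346539/14348907.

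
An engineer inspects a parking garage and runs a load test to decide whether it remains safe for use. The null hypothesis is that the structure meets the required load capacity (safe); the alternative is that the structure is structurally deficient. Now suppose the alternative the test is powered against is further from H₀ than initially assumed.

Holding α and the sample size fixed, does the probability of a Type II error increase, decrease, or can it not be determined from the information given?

The further the true parameter sits from the null value, the more of the Ha sampling distribution falls in the rejection region.

It decreases.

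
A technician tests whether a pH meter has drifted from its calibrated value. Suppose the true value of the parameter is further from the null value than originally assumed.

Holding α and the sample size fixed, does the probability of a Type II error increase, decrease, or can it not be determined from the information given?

A bigger departure from H₀ is easier for the test to detect, so it fails to reject less often.

It decreases.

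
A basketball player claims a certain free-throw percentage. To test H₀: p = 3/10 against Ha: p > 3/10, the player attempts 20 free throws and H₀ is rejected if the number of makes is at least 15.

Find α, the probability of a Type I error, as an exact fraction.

Under H₀, Y ~ Binomial(20, 3/10), and α = P(Y ≥ 15).
Adding the binomial terms for j = 15 through 20 with p = 3/10 yields 1073500548839793/25000000000000000000.

1073500548839793/25000000000000000000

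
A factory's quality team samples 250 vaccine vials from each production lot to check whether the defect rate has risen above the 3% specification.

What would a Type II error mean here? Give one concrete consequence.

A Type II error would mean concluding that the lot's defect rate is 3% (within specification) (or at least failing to establish that the lot's defect rate exceeds 3%) when in fact the lot's defect rate exceeds 3%. Consequence: customers receive vaccine vials with an unacceptably high defect rate.

With the conventional null hypothesis that the lot's defect rate is 3% (within specification):
A Type II error is failing to reject H₀ when H₀ is false.
Here that means accepting the lot and shipping it when actually the lot's defect rate exceeds 3%.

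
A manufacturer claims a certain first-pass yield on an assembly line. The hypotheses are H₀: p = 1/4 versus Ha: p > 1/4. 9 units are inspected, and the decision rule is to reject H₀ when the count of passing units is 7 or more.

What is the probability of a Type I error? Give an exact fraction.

Under H₀, K ~ Binomial(9, 1/4), and α = P(K ≥ 7).
P(K ≥ 7) = Σ_{j=7}^{9} C(9,j)·(1/4)^j·(3/4)^{9-j} = 11/8192.

11/8192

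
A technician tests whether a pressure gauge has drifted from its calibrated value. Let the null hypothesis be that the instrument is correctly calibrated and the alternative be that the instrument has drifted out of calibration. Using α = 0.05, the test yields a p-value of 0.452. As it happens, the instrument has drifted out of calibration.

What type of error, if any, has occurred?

Since p = 0.452 ≥ α = 0.05, H₀ is not rejected.
H₀ is false (actually the instrument has drifted out of calibration).
Failing to reject a false H₀ is a Type II error.

Type II error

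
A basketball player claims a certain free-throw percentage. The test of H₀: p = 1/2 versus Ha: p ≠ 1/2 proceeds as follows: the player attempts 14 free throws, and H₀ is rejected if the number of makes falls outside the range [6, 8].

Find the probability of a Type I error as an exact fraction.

α = P(Y ≤ 5 or Y ≥ 9 | p = 1/2), Y ~ Binomial(14, 1/2).
Each tail has probability (1 + 14 + 91 + 364 + 1001 + 2002)/16384; doubling gives α = 6946/16384 = 3473/8192.

3473/8192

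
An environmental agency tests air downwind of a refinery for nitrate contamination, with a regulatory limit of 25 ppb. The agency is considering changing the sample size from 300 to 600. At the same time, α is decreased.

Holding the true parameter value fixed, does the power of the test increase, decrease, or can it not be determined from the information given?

Cannot be determined from the information given.

The first change alone would make β decrease; the second alone would make β increase. Which effect dominates depends on the magnitudes, which are not given.
Since power = 1 − β, the effect on power is likewise indeterminate.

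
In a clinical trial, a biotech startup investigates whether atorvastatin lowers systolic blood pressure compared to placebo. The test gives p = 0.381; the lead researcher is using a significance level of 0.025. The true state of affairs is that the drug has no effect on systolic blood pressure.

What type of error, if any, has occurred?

The conventional null hypothesis is that the drug has no effect on systolic blood pressure.
Since p = 0.381 ≥ α = 0.025, H₀ is not rejected.
H₀ is true (actually the drug has no effect on systolic blood pressure).
The decision matches the true state — no error.

No error (correct decision).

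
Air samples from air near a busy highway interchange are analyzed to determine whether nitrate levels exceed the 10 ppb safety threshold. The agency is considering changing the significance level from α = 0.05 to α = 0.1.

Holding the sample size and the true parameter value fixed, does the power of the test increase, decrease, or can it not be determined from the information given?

It increases.

Relaxing α lowers the evidence threshold; under Ha, outcomes that previously fell short now trigger rejection.
Since power = 1 − β and β decreases, power increases.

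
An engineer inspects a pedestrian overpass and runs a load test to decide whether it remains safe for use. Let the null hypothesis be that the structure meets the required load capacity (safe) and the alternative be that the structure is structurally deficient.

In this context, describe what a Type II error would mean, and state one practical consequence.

A Type II error is failing to reject H₀ when H₀ is false.
Here that means keeping the structure open when actually the structure is structurally deficient.

A Type II error would mean concluding that the structure meets the required load capacity (safe) (or at least failing to establish that the structure is structurally deficient) when in fact the structure is structurally deficient. Consequence: a deficient structure remains in service and may fail under load.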